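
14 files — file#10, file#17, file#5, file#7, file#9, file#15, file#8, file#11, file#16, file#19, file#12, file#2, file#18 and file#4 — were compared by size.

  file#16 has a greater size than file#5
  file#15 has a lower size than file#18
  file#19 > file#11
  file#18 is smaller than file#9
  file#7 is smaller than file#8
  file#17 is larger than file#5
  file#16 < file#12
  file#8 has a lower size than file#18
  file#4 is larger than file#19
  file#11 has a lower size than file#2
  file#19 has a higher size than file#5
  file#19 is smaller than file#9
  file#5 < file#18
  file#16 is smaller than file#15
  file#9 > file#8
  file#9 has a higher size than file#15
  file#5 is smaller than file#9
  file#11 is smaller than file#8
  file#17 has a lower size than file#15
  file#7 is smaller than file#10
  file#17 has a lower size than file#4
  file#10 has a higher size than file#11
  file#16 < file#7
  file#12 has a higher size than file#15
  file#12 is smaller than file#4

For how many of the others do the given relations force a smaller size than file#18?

7

From file#18 the given relations immediately reach file#5, file#8, file#15.
From those, file#16, file#11, file#7, file#17 — 7 in total.
Nothing else is reachable below file#18; 7 in all.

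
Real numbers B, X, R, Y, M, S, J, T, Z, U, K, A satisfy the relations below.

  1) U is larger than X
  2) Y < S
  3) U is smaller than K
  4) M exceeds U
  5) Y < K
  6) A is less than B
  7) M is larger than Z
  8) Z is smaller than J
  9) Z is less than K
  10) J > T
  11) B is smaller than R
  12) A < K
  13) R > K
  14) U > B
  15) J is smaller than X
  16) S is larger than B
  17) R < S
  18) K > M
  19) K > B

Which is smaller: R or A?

The relevant relations are A < B; B < U; U < M; M < K; K < R.
Chaining these gives A < B < U < M < K < R.
So A < R; A is the smaller of the two.

A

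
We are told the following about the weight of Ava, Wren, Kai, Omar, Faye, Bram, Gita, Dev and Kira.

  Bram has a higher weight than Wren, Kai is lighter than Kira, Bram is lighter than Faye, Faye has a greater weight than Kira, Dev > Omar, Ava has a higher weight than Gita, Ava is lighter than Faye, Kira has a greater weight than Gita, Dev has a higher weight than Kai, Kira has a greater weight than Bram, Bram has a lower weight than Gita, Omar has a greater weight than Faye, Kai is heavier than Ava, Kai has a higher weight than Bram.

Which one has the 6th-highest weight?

The consecutive relations fix a unique order: Wren < Bram < Gita < Ava < Kai < Kira < Faye < Omar < Dev.
Counting 6 from the largest end gives Ava.

Ava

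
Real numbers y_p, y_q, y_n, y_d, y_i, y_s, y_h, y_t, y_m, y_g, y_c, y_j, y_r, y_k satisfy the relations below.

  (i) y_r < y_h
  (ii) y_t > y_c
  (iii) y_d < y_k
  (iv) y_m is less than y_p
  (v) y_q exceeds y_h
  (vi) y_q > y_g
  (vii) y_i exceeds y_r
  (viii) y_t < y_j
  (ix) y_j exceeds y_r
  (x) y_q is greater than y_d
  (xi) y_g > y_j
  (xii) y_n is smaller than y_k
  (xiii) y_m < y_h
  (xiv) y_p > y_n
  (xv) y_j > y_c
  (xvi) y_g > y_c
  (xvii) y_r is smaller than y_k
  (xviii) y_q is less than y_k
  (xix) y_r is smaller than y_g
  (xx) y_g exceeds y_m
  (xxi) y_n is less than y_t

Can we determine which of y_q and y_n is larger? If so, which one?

y_q

y_n < y_t < y_j < y_g < y_q, by transitivity through y_t, y_j, y_g.
So y_q is larger.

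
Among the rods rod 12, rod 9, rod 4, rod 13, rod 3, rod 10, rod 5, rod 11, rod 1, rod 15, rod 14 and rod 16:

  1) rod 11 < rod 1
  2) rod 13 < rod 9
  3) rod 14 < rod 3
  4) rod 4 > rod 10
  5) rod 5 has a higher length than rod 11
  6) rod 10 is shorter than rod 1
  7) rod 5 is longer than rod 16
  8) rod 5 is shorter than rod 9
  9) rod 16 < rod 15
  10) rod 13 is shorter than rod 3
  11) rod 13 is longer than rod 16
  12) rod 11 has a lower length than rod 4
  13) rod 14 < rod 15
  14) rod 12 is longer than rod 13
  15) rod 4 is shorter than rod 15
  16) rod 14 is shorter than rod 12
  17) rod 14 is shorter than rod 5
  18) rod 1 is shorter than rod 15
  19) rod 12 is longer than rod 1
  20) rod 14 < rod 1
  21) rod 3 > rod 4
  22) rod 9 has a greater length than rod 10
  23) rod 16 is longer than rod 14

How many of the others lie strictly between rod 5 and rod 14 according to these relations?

Chaining upward from rod 14 reaches: rod 16, rod 13, rod 1, rod 15, rod 12, rod 9, rod 3.
Chaining downward from rod 5 reaches: rod 16, rod 11.
Strictly between rod 14 and rod 5 are those in both lists: rod 16 — 1 element.

1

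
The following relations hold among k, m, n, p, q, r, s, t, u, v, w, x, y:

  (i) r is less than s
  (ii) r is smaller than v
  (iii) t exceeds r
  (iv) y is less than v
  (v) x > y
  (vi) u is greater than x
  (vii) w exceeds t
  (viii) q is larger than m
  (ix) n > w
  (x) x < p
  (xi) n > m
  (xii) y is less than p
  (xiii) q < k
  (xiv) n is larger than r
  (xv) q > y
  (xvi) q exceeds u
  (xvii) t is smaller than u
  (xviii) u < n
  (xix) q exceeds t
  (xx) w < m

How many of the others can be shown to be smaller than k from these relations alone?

8

From k the given relations immediately reach q.
From those, y, t, u, m — 5 in total.
From those, r, x, w — 8 in total.
Nothing else is reachable below k; 8 in all.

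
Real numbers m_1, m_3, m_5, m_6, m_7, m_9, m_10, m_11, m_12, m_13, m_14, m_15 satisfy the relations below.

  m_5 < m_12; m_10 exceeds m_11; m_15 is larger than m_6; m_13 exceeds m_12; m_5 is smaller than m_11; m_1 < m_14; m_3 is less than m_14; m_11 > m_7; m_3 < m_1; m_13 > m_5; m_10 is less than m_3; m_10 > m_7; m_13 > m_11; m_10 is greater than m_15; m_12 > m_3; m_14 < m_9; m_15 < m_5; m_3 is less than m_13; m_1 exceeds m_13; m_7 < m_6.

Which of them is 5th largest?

m_12

Chaining the given pairs: m_7 < m_6 < m_15 < m_5 < m_11 < m_10 < m_3 < m_12 < m_13 < m_1 < m_14 < m_9.
Counting 5 from the largest end gives m_12.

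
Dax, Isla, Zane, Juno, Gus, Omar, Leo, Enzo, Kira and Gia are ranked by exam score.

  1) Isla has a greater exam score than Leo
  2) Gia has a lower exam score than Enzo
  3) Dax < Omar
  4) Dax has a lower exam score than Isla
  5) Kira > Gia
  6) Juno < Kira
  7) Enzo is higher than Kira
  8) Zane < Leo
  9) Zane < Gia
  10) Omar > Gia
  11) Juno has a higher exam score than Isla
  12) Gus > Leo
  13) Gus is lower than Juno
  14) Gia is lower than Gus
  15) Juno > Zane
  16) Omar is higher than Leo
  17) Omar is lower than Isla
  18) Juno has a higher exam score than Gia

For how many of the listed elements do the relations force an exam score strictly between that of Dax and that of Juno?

The relations place Dax below Juno. An element lies strictly between them when it is forced above Dax and also forced below Juno.
Above Dax: {Omar, Isla, Kira, Enzo}. Below Juno: {Zane, Gia, Leo, Omar, Gus, Isla}.
Intersection: {Omar, Isla} — 2.

2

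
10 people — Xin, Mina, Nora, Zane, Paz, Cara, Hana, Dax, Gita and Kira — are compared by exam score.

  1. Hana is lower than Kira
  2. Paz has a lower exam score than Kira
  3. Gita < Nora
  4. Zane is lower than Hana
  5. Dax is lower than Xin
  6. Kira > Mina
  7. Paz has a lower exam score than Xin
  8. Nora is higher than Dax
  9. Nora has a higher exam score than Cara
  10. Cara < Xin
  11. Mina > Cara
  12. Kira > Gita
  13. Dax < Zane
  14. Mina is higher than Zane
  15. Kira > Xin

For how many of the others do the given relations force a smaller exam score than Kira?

8

Directly below Kira: Gita, Hana, Mina, Paz, Xin.
One step further: Dax, Zane, Cara (8 so far).
No other element is forced below Kira by the given relations, so the count is 8.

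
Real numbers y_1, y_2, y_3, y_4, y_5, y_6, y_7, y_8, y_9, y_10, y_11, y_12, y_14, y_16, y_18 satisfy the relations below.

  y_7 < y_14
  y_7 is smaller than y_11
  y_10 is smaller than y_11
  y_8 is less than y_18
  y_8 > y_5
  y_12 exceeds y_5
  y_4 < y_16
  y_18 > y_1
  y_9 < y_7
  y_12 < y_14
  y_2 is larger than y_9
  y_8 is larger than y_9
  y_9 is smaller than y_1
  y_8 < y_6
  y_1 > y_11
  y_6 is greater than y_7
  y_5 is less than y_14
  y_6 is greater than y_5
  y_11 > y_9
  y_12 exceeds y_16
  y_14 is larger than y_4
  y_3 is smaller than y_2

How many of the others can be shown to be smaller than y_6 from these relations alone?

From y_6 the given relations immediately reach y_5, y_7, y_8.
From those, y_9 — 4 in total.
No other element is forced below y_6 by the given relations, so the count is 4.

4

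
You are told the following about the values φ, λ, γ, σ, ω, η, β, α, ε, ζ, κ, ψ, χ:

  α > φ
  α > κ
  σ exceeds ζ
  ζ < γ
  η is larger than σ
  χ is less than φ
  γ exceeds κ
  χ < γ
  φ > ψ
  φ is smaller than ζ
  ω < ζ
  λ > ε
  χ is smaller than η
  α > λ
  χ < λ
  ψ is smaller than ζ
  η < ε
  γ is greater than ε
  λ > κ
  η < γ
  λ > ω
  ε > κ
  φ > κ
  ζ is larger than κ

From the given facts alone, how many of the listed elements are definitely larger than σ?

5

Directly above σ: η.
One step further: ε, γ (3 so far).
One step further: λ (4 so far).
One step further: α (5 so far).
No other element is forced above σ by the given relations, so the count is 5.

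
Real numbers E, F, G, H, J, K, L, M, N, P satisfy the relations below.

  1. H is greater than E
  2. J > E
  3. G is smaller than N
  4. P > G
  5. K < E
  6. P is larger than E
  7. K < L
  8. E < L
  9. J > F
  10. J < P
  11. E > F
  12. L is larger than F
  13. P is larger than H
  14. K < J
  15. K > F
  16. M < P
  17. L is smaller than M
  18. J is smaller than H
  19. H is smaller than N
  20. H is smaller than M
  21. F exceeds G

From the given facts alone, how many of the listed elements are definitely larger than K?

Directly above K: E, J, L.
One step further: H, M, P (6 so far).
One step further: N (7 so far).
Nothing else is reachable above K; 7 in all.

7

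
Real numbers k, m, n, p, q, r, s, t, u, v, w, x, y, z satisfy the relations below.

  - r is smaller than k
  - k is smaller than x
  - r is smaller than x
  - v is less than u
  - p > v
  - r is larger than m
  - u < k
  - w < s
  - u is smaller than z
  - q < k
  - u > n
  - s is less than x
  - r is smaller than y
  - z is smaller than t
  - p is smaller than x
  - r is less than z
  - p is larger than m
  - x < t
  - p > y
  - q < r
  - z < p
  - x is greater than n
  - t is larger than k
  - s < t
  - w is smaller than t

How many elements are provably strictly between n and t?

Chaining upward from n reaches: u, z, p, k, x.
Chaining downward from t reaches: m, q, r, y, w, v, u, z, p, s, k, x.
Strictly between n and t are those in both lists: u, z, p, k, x — 5 elements.

5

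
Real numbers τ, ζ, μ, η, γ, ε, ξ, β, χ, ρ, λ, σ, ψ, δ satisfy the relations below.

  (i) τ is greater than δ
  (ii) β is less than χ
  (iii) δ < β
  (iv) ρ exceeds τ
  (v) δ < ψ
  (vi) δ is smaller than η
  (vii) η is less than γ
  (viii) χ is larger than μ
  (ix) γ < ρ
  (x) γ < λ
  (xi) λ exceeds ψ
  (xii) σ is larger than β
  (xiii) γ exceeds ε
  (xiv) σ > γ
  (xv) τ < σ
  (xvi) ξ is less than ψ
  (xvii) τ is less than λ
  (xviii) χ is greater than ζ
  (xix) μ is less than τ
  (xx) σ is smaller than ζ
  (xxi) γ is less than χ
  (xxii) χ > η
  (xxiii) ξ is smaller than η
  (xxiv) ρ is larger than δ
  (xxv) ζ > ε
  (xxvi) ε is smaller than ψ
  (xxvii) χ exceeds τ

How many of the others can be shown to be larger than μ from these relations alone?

6

From μ the given relations immediately reach τ, χ.
From those, σ, ρ, λ — 5 in total.
From those, ζ — 6 in total.
Nothing else is reachable above μ; 6 in all.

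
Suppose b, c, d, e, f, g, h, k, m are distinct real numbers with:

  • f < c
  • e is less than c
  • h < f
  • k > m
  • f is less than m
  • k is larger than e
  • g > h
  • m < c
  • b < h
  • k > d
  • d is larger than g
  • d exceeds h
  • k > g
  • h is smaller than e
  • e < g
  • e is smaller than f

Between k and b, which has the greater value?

k

The relevant relations are b < h; h < e; e < g; g < d; d < k.
Together: b < h < e < g < d < k.
So b < k; k is the larger of the two.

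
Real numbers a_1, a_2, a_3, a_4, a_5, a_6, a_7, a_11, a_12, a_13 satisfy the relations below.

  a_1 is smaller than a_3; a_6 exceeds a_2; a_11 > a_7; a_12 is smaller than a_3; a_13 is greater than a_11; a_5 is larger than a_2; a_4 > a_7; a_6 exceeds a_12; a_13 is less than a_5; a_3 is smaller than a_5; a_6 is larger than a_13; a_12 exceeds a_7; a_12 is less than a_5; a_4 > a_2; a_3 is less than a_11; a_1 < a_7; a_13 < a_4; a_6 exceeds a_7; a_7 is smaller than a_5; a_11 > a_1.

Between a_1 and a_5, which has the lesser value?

a_1

Link the given pairs in sequence: a_1 < a_7; a_7 < a_12; a_12 < a_3; a_3 < a_11; a_11 < a_13; a_13 < a_5.
Together: a_1 < a_7 < a_12 < a_3 < a_11 < a_13 < a_5.
So a_1 < a_5; a_1 is the smaller of the two.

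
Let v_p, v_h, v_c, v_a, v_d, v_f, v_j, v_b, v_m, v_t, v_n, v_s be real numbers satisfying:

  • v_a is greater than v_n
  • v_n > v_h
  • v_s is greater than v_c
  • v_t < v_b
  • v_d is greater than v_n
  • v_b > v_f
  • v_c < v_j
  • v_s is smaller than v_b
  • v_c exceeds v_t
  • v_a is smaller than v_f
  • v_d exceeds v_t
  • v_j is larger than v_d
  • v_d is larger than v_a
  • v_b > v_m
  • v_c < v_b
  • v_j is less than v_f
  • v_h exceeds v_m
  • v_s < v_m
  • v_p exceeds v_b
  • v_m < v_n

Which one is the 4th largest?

Chaining the given pairs: v_t < v_c < v_s < v_m < v_h < v_n < v_a < v_d < v_j < v_f < v_b < v_p.
The 4th largest is v_j.

v_j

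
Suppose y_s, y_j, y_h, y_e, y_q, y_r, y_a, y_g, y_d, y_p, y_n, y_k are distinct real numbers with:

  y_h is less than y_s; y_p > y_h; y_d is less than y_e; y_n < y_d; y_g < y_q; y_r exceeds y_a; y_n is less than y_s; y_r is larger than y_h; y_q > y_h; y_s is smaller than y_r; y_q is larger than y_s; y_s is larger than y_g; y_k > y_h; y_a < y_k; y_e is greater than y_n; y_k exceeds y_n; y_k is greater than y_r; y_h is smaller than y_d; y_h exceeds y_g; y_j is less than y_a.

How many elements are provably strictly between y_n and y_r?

1

Chaining upward from y_n reaches: y_s, y_d, y_k, y_e, y_q.
Chaining downward from y_r reaches: y_g, y_h, y_j, y_s, y_a.
Strictly between y_n and y_r are those in both lists: y_s — 1 element.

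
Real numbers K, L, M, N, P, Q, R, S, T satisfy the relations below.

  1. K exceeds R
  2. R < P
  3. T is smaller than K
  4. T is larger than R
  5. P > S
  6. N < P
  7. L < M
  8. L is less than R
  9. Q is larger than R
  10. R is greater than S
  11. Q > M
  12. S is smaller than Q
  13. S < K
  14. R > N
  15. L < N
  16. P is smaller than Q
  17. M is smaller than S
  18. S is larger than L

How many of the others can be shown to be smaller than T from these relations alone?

5

The elements the relations force below T are L, M, S, N, R — no chain reaches any other.
That is 5.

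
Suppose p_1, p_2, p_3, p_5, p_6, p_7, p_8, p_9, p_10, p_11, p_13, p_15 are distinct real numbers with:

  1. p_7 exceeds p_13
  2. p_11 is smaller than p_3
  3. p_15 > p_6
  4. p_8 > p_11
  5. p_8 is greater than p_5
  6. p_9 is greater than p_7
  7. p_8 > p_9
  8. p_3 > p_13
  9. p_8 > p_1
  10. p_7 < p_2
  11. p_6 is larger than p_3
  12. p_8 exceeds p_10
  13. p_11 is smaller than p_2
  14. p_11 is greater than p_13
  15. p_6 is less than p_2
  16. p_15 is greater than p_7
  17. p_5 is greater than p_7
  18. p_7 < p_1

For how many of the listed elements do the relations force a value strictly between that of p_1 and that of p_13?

1

Chaining upward from p_13 reaches: p_11, p_3, p_6, p_7, p_5, p_9, p_2, p_15, p_8.
Chaining downward from p_1 reaches: p_7.
Strictly between p_13 and p_1 are those in both lists: p_7 — 1 element.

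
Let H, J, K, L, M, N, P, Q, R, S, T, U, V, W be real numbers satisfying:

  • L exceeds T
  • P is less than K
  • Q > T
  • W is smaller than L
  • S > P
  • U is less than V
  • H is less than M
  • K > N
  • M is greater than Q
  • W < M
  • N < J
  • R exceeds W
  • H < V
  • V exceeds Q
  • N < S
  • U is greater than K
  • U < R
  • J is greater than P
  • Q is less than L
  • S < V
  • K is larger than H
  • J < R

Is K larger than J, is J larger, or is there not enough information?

Following every chain through J: above J we get R; below J we get P, N.
K is not reached, and no chain runs the other way from K to J.
So the given relations leave the order of J and K undetermined.

undetermined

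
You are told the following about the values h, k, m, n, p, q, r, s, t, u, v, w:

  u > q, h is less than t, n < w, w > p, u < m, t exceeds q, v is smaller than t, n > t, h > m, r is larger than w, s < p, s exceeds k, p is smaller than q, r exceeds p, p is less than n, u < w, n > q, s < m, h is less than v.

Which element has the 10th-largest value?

p

Chaining the given pairs: k < s < p < q < u < m < h < v < t < n < w < r.
The 10th largest is p.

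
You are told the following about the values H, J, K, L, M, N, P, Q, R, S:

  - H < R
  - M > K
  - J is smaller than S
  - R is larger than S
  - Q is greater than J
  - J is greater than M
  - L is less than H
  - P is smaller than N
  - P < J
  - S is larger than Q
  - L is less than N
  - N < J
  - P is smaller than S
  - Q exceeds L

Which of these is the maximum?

R

Chaining downward from R: directly below it, H, S; then P, L, J, Q; then M, N; then K.
That covers every other element, and nothing is given above R, so R is the maximum.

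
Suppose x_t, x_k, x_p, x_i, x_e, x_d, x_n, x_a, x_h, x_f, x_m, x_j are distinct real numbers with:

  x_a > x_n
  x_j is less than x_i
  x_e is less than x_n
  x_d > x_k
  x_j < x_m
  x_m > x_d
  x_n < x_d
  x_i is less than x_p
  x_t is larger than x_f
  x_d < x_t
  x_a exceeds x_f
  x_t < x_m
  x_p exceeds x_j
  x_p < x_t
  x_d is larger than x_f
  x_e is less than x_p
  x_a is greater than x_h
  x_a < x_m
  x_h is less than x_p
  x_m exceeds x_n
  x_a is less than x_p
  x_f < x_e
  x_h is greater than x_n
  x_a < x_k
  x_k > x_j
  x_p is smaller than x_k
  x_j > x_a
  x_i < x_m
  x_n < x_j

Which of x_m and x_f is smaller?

x_f

x_f < x_e and x_e < x_n give x_f < x_n.
With x_n < x_h: x_f < x_e < x_n < x_h.
With x_h < x_a: x_f < x_e < x_n < x_h < x_a.
Then x_a < x_j extends the chain to x_j.
With x_j < x_i: x_f < x_e < x_n < x_h < x_a < x_j < x_i.
With x_i < x_p: x_f < x_e < x_n < x_h < x_a < x_j < x_i < x_p.
With x_p < x_k: x_f < x_e < x_n < x_h < x_a < x_j < x_i < x_p < x_k.
Then x_k < x_d extends the chain to x_d.
Then x_d < x_t extends the chain to x_t.
Then x_t < x_m extends the chain to x_m.
So x_f < x_m; x_f is the smaller of the two.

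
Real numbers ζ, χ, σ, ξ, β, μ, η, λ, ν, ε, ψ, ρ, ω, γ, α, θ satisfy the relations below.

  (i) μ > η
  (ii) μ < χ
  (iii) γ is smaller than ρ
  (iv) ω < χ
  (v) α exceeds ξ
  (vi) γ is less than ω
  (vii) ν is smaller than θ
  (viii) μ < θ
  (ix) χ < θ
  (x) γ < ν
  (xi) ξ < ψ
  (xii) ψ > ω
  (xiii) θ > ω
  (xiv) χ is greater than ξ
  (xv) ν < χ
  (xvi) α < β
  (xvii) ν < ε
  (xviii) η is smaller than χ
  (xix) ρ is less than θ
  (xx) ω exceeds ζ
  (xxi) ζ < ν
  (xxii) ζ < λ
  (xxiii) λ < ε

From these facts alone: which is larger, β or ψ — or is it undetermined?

Following every chain through ψ: below ψ we get ξ, ζ, γ, ω.
β is not reached, and no chain runs the other way from β to ψ.
So the given relations leave the order of ψ and β undetermined.

undetermined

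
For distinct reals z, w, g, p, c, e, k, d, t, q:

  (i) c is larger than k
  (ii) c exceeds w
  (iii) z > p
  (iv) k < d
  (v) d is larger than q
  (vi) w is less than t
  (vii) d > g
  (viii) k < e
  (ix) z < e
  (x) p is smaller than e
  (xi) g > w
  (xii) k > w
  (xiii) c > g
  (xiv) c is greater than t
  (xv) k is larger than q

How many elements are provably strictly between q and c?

1

The relations place q below c. An element lies strictly between them when it is forced above q and also forced below c.
Above q: {k, e, d}. Below c: {w, g, k, t}.
Intersection: {k} — 1.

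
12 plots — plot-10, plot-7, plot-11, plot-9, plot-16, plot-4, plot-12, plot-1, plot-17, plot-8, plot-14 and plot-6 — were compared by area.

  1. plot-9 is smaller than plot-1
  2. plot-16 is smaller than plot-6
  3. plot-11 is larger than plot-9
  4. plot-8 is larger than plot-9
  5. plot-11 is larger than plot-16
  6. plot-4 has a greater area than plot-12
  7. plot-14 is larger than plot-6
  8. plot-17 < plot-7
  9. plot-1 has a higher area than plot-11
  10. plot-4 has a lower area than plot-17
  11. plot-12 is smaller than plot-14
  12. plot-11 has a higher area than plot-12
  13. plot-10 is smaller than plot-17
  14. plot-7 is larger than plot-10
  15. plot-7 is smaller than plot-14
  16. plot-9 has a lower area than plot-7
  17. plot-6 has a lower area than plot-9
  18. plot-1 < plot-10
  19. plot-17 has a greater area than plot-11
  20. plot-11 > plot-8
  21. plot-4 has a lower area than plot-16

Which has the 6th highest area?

plot-11

Piecing the relations together gives one ordering: plot-12 < plot-4 < plot-16 < plot-6 < plot-9 < plot-8 < plot-11 < plot-1 < plot-10 < plot-17 < plot-7 < plot-14.
The 6th largest is plot-11.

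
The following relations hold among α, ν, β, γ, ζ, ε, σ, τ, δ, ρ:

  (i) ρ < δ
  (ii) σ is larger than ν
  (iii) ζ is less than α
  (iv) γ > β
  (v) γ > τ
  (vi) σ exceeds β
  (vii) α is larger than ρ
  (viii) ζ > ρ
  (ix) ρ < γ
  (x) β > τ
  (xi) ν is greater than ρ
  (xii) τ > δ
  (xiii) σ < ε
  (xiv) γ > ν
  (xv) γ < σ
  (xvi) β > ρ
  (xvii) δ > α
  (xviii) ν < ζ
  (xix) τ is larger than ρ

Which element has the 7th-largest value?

α

Chaining the given pairs: ρ < ν < ζ < α < δ < τ < β < γ < σ < ε.
Counting 7 from the largest end gives α.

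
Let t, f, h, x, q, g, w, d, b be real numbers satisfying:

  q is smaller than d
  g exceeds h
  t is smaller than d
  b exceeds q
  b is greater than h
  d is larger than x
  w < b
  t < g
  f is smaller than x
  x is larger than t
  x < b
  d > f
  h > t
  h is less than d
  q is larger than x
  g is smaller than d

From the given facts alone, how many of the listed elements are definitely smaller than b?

The elements the relations force below b are t, h, f, x, q, w — no chain reaches any other.
That is 6.

6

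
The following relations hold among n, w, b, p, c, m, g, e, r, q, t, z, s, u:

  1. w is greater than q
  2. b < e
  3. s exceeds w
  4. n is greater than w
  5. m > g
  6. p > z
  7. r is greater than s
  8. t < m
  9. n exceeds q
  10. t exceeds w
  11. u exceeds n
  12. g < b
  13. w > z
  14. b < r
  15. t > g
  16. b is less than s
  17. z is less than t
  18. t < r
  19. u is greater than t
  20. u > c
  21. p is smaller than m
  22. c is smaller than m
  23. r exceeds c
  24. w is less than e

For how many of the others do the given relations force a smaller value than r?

8

The elements the relations force below r are z, q, g, w, t, b, c, s — no chain reaches any other.
That is 8.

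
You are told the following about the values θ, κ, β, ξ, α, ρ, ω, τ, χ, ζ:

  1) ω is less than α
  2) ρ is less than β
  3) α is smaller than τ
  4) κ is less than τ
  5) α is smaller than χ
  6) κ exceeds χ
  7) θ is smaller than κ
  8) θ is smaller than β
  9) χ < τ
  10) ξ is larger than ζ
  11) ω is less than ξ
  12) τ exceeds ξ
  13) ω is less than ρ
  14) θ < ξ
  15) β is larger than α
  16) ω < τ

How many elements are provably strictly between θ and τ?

The relations place θ below τ. An element lies strictly between them when it is forced above θ and also forced below τ.
Above θ: {ξ, κ, β}. Below τ: {ω, α, ζ, ξ, χ, κ}.
Intersection: {ξ, κ} — 2.

2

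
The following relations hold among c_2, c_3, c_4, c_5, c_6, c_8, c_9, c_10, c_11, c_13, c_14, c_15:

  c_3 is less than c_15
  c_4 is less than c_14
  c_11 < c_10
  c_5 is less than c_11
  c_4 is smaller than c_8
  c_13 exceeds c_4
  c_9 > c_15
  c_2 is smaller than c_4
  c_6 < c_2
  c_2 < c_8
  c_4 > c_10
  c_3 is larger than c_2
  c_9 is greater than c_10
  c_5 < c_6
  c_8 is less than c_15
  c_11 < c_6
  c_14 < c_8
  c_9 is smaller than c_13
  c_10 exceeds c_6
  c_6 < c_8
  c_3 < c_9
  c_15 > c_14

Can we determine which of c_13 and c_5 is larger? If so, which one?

c_13

Link the given pairs in sequence: c_5 < c_6; c_6 < c_10; c_10 < c_4; c_4 < c_14; c_14 < c_8; c_8 < c_15; c_15 < c_9; c_9 < c_13.
Chaining these gives c_5 < c_6 < c_10 < c_4 < c_14 < c_8 < c_15 < c_9 < c_13.
So c_13 is larger.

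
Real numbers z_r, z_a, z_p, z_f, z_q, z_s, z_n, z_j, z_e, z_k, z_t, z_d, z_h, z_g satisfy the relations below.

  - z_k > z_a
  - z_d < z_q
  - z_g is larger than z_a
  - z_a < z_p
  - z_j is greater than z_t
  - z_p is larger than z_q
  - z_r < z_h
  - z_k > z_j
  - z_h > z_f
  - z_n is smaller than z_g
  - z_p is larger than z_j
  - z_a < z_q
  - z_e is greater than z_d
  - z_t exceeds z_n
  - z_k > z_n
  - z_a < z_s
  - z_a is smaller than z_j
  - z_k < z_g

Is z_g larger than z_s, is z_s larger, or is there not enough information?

Following every chain through z_s: below z_s we get z_a.
z_g is not reached, and no chain runs the other way from z_g to z_s.
So the given relations leave the order of z_s and z_g undetermined.

undetermined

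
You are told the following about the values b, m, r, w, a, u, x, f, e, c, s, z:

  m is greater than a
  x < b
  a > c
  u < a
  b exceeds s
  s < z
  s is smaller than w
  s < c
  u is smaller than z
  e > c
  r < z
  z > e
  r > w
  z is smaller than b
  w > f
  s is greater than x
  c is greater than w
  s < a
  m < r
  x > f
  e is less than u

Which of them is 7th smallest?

Piecing the relations together gives one ordering: f < x < s < w < c < e < u < a < m < r < z < b.
The 7th smallest is u.

u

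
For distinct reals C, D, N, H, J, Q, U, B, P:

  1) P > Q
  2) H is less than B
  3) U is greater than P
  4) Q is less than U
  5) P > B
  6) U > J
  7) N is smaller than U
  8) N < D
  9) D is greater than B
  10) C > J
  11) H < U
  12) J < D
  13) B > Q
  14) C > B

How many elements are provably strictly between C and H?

Chaining upward from H reaches: B, P, D, U.
Chaining downward from C reaches: Q, J, B.
Strictly between H and C are those in both lists: B — 1 element.

1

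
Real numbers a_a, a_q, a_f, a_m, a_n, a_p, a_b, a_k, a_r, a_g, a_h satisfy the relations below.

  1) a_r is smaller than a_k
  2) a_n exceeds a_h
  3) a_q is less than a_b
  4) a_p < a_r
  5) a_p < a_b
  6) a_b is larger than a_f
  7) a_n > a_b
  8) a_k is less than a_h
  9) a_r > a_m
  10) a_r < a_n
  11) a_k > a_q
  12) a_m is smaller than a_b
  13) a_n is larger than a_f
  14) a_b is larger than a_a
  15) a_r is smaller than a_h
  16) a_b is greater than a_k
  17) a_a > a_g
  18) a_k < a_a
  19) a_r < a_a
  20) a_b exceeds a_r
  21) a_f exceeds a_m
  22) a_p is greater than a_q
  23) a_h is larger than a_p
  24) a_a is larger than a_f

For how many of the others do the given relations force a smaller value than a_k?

The elements the relations force below a_k are a_q, a_m, a_p, a_r — no chain reaches any other.
That is 4.

4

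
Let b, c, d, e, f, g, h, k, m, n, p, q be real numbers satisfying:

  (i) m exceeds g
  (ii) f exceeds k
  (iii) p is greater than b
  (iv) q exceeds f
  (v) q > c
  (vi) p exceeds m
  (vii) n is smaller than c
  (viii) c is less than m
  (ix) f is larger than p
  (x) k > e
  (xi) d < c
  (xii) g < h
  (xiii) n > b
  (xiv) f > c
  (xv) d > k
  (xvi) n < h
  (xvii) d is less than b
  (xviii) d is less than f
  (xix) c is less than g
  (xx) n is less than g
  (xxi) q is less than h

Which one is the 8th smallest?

m

Piecing the relations together gives one ordering: e < k < d < b < n < c < g < m < p < f < q < h.
Counting 8 from the smallest end gives m.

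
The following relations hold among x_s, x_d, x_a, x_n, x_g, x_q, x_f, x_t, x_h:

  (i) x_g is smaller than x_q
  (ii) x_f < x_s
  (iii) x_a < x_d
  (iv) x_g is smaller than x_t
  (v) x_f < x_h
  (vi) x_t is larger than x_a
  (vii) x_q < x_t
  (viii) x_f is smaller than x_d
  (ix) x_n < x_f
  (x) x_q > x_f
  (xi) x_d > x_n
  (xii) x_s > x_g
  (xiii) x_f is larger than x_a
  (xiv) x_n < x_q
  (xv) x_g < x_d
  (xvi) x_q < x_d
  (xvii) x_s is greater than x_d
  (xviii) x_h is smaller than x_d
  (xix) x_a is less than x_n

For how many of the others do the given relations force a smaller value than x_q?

4

Directly below x_q: x_g, x_n, x_f.
One step further: x_a (4 so far).
Nothing else is reachable below x_q; 4 in all.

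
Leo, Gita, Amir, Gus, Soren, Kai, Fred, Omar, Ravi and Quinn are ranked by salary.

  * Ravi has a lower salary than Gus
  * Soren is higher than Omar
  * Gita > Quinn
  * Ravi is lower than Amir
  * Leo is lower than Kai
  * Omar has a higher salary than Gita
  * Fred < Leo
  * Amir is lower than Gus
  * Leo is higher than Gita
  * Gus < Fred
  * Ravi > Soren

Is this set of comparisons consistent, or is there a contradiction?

The single ordering Quinn < Gita < Omar < Soren < Ravi < Amir < Gus < Fred < Leo < Kai satisfies every listed relation, so no contradiction arises.

consistent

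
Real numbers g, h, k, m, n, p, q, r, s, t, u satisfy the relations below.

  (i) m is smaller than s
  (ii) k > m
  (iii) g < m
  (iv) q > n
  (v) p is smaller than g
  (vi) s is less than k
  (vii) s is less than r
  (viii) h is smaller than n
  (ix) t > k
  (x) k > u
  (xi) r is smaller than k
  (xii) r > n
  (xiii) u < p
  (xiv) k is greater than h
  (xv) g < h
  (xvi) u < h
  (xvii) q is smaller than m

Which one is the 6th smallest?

Chaining the given pairs: u < p < g < h < n < q < m < s < r < k < t.
Counting 6 from the smallest end gives q.

q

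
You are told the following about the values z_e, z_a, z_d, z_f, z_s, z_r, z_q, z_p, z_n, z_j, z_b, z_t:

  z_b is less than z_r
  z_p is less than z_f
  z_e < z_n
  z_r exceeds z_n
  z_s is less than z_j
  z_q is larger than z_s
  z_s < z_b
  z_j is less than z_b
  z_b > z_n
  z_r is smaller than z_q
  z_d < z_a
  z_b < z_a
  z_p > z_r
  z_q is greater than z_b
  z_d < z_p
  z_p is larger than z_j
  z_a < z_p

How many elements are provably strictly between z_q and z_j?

Chaining upward from z_j reaches: z_b, z_a, z_r, z_p, z_f.
Chaining downward from z_q reaches: z_e, z_n, z_s, z_b, z_r.
Strictly between z_j and z_q are those in both lists: z_b, z_r — 2 elements.

2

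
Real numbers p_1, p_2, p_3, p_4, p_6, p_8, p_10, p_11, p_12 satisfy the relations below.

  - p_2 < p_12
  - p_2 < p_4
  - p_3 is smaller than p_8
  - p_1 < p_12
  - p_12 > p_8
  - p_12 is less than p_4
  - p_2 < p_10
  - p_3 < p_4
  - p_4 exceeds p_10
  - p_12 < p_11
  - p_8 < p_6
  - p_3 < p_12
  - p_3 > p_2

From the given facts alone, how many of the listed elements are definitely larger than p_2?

7

From p_2 the given relations immediately reach p_3, p_10, p_12, p_4.
From those, p_8, p_11 — 6 in total.
From those, p_6 — 7 in total.
No other element is forced above p_2 by the given relations, so the count is 7.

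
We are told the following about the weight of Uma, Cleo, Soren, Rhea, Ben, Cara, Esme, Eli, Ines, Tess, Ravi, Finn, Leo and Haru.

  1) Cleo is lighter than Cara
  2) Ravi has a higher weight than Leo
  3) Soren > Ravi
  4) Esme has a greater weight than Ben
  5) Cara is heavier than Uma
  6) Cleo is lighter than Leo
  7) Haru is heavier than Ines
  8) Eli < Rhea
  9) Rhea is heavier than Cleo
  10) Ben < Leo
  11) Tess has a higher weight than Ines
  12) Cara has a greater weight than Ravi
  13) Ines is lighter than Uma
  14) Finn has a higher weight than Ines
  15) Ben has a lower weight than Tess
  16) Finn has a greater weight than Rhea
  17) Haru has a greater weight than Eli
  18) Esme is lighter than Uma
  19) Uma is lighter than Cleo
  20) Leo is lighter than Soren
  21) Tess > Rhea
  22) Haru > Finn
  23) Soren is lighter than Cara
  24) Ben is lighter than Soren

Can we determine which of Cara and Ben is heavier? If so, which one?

Ben < Esme and Esme < Uma give Ben < Uma.
Then Uma < Cleo extends the chain to Cleo.
With Cleo < Leo: Ben < Esme < Uma < Cleo < Leo.
With Leo < Ravi: Ben < Esme < Uma < Cleo < Leo < Ravi.
Then Ravi < Soren extends the chain to Soren.
Then Soren < Cara extends the chain to Cara.
So Cara is heavier.

Cara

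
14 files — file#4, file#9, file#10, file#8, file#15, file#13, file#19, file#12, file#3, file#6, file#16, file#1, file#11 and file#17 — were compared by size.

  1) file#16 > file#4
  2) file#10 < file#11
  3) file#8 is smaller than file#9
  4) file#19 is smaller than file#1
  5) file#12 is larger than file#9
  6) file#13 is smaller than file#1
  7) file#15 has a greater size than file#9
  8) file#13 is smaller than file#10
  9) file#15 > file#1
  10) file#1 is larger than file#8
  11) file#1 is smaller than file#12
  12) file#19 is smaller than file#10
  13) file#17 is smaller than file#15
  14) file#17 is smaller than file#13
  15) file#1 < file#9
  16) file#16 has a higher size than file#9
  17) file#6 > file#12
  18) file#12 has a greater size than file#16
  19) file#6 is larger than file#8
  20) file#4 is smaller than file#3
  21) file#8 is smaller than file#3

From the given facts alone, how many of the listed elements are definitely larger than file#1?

5

The elements the relations force above file#1 are file#9, file#16, file#12, file#15, file#6 — no chain reaches any other.
That is 5.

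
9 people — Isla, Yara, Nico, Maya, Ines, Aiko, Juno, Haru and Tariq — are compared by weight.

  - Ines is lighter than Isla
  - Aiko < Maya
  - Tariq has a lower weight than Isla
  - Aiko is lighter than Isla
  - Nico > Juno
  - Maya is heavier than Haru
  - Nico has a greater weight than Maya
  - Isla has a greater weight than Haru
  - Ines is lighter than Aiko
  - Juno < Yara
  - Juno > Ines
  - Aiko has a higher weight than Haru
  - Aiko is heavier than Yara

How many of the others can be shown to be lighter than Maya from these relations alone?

Directly below Maya: Haru, Aiko.
One step further: Ines, Yara (4 so far).
One step further: Juno (5 so far).
No other element is forced below Maya by the given relations, so the count is 5.

5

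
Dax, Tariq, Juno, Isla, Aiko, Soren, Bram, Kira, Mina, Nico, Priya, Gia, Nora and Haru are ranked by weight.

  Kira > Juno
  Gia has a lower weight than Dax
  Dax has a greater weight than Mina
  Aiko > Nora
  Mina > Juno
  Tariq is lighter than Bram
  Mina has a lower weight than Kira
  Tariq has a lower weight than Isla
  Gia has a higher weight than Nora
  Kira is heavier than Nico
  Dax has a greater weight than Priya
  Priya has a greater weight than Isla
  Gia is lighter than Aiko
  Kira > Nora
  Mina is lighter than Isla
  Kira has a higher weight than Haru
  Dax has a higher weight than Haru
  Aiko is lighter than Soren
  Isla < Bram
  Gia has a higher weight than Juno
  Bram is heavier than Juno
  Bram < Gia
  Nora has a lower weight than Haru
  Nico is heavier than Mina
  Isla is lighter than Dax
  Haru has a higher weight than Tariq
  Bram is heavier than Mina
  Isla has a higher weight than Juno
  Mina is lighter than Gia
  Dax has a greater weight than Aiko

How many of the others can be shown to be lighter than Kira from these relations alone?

6

The elements the relations force below Kira are Tariq, Juno, Mina, Nico, Nora, Haru — no chain reaches any other.
That is 6.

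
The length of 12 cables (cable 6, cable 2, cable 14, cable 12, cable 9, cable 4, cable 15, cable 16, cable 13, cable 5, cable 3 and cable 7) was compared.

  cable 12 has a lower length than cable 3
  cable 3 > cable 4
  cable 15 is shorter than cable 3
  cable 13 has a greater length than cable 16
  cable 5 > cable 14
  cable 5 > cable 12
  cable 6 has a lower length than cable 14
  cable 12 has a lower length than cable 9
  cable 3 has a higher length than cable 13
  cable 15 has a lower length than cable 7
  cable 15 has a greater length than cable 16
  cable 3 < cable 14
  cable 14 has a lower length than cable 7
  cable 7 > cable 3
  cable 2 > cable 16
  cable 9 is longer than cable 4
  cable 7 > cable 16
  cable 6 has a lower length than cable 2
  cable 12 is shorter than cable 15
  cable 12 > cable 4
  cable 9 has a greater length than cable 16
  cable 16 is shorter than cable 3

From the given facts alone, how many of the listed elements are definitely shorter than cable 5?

8

The elements the relations force below cable 5 are cable 6, cable 16, cable 4, cable 12, cable 13, cable 15, cable 3, cable 14 — no chain reaches any other.
That is 8.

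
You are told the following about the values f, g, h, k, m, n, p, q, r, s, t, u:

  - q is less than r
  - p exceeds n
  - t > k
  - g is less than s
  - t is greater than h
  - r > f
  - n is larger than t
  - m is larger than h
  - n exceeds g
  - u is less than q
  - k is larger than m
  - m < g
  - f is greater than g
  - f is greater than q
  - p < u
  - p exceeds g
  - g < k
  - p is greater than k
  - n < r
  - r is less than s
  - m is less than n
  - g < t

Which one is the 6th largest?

Piecing the relations together gives one ordering: h < m < g < k < t < n < p < u < q < f < r < s.
Counting 6 from the largest end gives p.

p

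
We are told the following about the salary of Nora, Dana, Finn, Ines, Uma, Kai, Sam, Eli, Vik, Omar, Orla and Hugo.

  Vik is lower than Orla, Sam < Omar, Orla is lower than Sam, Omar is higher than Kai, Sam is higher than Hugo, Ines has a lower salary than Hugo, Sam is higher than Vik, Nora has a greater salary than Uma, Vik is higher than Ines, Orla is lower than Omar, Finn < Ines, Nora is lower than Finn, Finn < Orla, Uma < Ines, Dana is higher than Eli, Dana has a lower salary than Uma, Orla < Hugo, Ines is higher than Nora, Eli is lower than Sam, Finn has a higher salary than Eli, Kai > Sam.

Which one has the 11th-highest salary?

Chaining the given pairs: Eli < Dana < Uma < Nora < Finn < Ines < Vik < Orla < Hugo < Sam < Kai < Omar.
Counting 11 from the largest end gives Dana.

Dana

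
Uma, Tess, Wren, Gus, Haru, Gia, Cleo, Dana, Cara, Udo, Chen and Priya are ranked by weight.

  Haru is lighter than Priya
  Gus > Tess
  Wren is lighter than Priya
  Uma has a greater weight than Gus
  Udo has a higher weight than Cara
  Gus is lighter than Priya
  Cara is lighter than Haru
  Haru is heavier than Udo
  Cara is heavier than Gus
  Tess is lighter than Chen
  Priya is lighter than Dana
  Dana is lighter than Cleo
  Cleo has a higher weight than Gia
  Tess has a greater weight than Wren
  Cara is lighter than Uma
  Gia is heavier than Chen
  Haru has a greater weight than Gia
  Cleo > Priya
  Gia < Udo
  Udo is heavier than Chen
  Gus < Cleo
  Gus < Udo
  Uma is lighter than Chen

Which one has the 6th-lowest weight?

Chen

Piecing the relations together gives one ordering: Wren < Tess < Gus < Cara < Uma < Chen < Gia < Udo < Haru < Priya < Dana < Cleo.
The 6th smallest is Chen.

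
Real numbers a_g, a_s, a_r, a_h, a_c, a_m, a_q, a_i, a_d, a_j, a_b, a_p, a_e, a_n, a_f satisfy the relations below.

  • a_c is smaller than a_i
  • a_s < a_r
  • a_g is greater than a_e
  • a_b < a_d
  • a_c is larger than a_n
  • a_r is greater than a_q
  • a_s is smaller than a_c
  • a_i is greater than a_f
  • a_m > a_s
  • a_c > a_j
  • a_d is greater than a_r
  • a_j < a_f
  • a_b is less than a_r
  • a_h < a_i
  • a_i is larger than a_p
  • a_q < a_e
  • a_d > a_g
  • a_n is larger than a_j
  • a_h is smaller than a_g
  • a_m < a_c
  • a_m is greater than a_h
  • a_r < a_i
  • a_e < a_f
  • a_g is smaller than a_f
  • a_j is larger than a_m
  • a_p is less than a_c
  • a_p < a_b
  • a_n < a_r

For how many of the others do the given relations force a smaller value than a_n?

Directly below a_n: a_j.
One step further: a_m (2 so far).
One step further: a_s, a_h (4 so far).
No other element is forced below a_n by the given relations, so the count is 4.

4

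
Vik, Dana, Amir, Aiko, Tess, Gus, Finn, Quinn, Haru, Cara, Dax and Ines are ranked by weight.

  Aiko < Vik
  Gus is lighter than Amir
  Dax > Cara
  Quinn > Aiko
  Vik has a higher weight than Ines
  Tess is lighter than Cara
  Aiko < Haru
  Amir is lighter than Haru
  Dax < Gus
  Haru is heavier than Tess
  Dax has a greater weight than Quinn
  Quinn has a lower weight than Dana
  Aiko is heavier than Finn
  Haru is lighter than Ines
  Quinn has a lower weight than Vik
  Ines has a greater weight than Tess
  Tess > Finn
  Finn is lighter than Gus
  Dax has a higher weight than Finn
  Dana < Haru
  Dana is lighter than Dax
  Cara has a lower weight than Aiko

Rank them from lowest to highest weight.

Finn < Tess < Cara < Aiko < Quinn < Dana < Dax < Gus < Amir < Haru < Ines < Vik

The consecutive links are each given: Finn < Tess; Tess < Cara; Cara < Aiko; Aiko < Quinn; Quinn < Dana; Dana < Dax; Dax < Gus; Gus < Amir; Amir < Haru; Haru < Ines; Ines < Vik.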